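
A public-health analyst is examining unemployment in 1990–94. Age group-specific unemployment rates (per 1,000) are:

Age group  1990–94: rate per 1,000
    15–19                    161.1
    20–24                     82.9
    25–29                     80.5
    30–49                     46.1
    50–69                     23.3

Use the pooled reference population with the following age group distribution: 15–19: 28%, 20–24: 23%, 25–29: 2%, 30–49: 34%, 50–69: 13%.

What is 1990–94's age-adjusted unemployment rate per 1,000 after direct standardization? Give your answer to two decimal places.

84.49

Standard weights: 0.28, 0.23, 0.02, 0.34, 0.13.
Standardized rate: 0.2800×161.1 + 0.2300×82.9 + 0.0200×80.5 + 0.3400×46.1 + 0.1300×23.3 = 84.4880 per 1,000.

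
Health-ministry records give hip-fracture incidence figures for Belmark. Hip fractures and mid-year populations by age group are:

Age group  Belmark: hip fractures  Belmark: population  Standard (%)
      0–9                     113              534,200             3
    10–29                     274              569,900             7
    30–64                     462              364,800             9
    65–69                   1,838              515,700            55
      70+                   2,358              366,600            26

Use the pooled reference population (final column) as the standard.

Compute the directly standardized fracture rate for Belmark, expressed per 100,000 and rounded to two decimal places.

Age-specific rates per 100,000 for Belmark: 21.15, 48.08, 126.64, 356.41, 643.21.
Standard weights: 0.03, 0.07, 0.09, 0.55, 0.26.
Standardized rate: 0.0300×21.15 + 0.0700×48.08 + 0.0900×126.64 + 0.5500×356.41 + 0.2600×643.21 = 378.6570 per 100,000.

378.66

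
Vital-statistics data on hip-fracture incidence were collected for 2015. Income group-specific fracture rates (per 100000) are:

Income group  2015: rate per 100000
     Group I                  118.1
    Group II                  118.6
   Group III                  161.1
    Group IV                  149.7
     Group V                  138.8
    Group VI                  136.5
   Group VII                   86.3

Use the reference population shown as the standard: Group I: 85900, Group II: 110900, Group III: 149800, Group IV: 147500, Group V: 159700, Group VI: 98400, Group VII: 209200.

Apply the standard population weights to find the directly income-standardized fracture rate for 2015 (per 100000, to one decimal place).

Standard total = 961400; weights = 0.0893, 0.1154, 0.1558, 0.1534, 0.1661, 0.1024, 0.2176.
Standardized rate: 0.0893×118.1 + 0.1154×118.6 + 0.1558×161.1 + 0.1534×149.7 + 0.1661×138.8 + 0.1024×136.5 + 0.2176×86.3 = 128.1079 per 100000.

128.1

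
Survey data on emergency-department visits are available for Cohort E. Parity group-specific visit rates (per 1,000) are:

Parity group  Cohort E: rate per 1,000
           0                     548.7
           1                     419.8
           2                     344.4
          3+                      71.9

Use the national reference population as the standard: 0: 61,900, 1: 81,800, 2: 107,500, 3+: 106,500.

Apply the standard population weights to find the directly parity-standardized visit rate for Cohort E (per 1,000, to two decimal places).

Standard total = 357,700; weights = 0.1731, 0.2287, 0.3005, 0.2977.
Standardized rate: 0.1731×548.7 + 0.2287×419.8 + 0.3005×344.4 + 0.2977×71.9 = 315.8639 per 1,000.

315.86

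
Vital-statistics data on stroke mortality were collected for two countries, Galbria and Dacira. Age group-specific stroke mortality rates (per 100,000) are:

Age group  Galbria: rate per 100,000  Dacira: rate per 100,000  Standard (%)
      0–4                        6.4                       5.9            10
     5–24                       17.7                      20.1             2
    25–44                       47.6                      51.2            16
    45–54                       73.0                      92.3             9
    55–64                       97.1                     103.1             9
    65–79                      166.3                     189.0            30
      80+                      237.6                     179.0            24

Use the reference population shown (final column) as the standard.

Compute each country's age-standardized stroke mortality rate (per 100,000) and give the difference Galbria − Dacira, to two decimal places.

4.40

Standard weights: 0.10, 0.02, 0.16, 0.09, 0.09, 0.30, 0.24.
Galbria: 0.1000×6.4 + 0.0200×17.7 + 0.1600×47.6 + 0.0900×73.0 + 0.0900×97.1 + 0.3000×166.3 + 0.2400×237.6 = 130.8330 per 100,000.
Dacira: 0.1000×5.9 + 0.0200×20.1 + 0.1600×51.2 + 0.0900×92.3 + 0.0900×103.1 + 0.3000×189.0 + 0.2400×179.0 = 126.4300 per 100,000.
Difference = 130.8330 − 126.4300 = 4.4030.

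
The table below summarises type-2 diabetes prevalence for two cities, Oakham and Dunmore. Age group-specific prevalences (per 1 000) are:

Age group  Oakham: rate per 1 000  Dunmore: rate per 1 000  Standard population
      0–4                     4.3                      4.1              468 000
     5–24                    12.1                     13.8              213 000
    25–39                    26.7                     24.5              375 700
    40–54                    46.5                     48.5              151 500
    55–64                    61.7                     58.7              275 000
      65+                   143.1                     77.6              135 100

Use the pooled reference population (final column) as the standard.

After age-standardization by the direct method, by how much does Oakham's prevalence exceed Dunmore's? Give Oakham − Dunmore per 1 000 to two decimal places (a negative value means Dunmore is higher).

Standard total = 1 618 300; weights = 0.2892, 0.1316, 0.2322, 0.0936, 0.1699, 0.0835.
Oakham: 0.2892×4.3 + 0.1316×12.1 + 0.2322×26.7 + 0.0936×46.5 + 0.1699×61.7 + 0.0835×143.1 = 35.8190 per 1 000.
Dunmore: 0.2892×4.1 + 0.1316×13.8 + 0.2322×24.5 + 0.0936×48.5 + 0.1699×58.7 + 0.0835×77.6 = 29.6835 per 1 000.
Difference = 35.8190 − 29.6835 = 6.1355.

6.14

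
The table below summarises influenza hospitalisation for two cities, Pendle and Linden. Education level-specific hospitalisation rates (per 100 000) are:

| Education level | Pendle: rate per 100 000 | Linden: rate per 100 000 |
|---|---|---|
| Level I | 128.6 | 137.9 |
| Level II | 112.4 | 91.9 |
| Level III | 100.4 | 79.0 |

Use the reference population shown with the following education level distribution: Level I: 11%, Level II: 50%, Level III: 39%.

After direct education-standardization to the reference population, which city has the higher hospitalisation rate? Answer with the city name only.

Standard weights: 0.11, 0.50, 0.39.
Pendle: 0.1100×128.6 + 0.5000×112.4 + 0.3900×100.4 = 109.5020 per 100 000.
Linden: 0.1100×137.9 + 0.5000×91.9 + 0.3900×79.0 = 91.9290 per 100 000.

Pendle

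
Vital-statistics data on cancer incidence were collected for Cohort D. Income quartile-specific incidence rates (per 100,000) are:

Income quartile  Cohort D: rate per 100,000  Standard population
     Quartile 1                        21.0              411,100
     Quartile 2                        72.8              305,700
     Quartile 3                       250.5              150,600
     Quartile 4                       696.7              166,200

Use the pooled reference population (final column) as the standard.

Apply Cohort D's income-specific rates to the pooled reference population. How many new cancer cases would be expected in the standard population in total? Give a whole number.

1844

Expected new cancer cases = Σ (standard pop × income-specific rate ÷ 100,000)
= 411,100×21.0/100,000 + 305,700×72.8/100,000 + 150,600×250.5/100,000 + 166,200×696.7/100,000
= 86.33 + 222.55 + 377.25 + 1157.92 = 1844.05.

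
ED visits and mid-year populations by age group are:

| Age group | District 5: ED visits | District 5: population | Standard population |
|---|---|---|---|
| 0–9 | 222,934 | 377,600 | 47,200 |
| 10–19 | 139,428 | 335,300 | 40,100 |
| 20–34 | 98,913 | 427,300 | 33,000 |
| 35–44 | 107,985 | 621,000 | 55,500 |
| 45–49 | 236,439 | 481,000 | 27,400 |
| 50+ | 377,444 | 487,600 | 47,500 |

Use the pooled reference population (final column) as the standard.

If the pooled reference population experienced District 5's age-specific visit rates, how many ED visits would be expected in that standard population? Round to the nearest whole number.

Age-specific rates per 1,000 for District 5: 590.397, 415.831, 231.484, 173.889, 491.557, 774.085.
Expected ED visits = Σ (standard pop × age-specific rate ÷ 1,000)
= 47,200×590.397/1,000 + 40,100×415.831/1,000 + 33,000×231.484/1,000 + 55,500×173.889/1,000 + 27,400×491.557/1,000 + 47,500×774.085/1,000
= 27866.75 + 16674.81 + 7638.96 + 9650.83 + 13468.67 + 36769.05 = 112069.07.

112069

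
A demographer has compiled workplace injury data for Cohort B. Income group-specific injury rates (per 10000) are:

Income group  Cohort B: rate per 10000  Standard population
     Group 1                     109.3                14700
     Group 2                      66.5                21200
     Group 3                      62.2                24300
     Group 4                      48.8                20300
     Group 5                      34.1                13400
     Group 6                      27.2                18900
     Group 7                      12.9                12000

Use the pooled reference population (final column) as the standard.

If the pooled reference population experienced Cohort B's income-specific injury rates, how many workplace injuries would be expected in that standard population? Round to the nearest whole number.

664

Expected workplace injuries = Σ (standard pop × income-specific rate ÷ 10000)
= 14700×109.3/10000 + 21200×66.5/10000 + 24300×62.2/10000 + 20300×48.8/10000 + 13400×34.1/10000 + 18900×27.2/10000 + 12000×12.9/10000
= 160.67 + 140.98 + 151.15 + 99.06 + 45.69 + 51.41 + 15.48 = 664.44.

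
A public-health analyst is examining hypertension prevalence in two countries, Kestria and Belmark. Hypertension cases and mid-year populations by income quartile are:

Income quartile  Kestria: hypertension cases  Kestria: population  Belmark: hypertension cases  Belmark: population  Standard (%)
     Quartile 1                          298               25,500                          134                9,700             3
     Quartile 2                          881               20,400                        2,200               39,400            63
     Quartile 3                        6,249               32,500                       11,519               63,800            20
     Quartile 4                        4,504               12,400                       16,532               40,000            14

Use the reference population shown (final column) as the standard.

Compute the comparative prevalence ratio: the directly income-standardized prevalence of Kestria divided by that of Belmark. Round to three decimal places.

0.902

Income-specific rates per 1,000 for Kestria: 11.686, 43.186, 192.277, 363.226.
For Belmark: 13.814, 55.838, 180.549, 413.300.
Standard weights: 0.03, 0.63, 0.20, 0.14.
Kestria: 0.0300×11.686 + 0.6300×43.186 + 0.2000×192.277 + 0.1400×363.226 = 116.8649 per 1,000.
Belmark: 0.0300×13.814 + 0.6300×55.838 + 0.2000×180.549 + 0.1400×413.300 = 129.5638 per 1,000.
Ratio = 116.8649 ÷ 129.5638 = 0.90199.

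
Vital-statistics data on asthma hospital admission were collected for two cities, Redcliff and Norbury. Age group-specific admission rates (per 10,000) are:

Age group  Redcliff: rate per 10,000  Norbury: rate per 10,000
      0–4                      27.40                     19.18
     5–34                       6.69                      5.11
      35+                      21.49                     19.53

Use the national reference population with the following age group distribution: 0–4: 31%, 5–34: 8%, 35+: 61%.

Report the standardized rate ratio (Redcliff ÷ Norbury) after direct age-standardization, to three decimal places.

1.212

Standard weights: 0.31, 0.08, 0.61.
Redcliff: 0.3100×27.40 + 0.0800×6.69 + 0.6100×21.49 = 22.1381 per 10,000.
Norbury: 0.3100×19.18 + 0.0800×5.11 + 0.6100×19.53 = 18.2679 per 10,000.
Ratio = 22.1381 ÷ 18.2679 = 1.21186.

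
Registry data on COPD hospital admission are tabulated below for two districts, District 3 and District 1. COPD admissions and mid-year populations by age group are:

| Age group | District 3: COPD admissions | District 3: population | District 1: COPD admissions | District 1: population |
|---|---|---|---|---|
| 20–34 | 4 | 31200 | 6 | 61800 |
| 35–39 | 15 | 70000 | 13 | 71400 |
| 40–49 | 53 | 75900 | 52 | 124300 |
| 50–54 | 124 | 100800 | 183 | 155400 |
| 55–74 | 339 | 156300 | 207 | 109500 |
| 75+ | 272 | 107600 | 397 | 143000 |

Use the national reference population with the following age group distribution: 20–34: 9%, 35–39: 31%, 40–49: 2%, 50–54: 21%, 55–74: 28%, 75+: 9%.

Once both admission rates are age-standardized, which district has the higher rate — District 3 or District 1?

Age-specific rates per 10000 for District 3: 1.28, 2.14, 6.98, 12.30, 21.69, 25.28.
For District 1: 0.97, 1.82, 4.18, 11.78, 18.90, 27.76.
Standard weights: 0.09, 0.31, 0.02, 0.21, 0.28, 0.09.
District 3: 0.0900×1.28 + 0.3100×2.14 + 0.0200×6.98 + 0.2100×12.30 + 0.2800×21.69 + 0.0900×25.28 = 11.8507 per 10000.
District 1: 0.0900×0.97 + 0.3100×1.82 + 0.0200×4.18 + 0.2100×11.78 + 0.2800×18.90 + 0.0900×27.76 = 11.0002 per 10000.

District 3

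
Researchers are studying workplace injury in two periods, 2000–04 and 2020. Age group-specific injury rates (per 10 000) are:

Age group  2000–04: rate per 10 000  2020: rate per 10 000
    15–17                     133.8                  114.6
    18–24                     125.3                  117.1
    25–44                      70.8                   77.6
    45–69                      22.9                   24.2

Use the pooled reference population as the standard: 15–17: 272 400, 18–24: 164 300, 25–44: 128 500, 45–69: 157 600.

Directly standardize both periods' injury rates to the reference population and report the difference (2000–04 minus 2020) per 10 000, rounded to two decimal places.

7.61

Standard total = 722 800; weights = 0.3769, 0.2273, 0.1778, 0.2180.
2000–04: 0.3769×133.8 + 0.2273×125.3 + 0.1778×70.8 + 0.2180×22.9 = 96.4869 per 10 000.
2020: 0.3769×114.6 + 0.2273×117.1 + 0.1778×77.6 + 0.2180×24.2 = 88.8795 per 10 000.
Difference = 96.4869 − 88.8795 = 7.6074.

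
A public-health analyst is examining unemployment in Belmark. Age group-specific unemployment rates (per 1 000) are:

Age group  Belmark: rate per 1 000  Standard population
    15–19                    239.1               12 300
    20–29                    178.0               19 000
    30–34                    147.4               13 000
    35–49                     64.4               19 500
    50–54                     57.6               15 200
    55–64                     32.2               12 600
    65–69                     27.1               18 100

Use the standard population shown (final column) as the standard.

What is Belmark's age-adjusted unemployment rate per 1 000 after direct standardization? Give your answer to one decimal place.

Standard total = 109 700; weights = 0.1121, 0.1732, 0.1185, 0.1778, 0.1386, 0.1149, 0.1650.
Standardized rate: 0.1121×239.1 + 0.1732×178.0 + 0.1185×147.4 + 0.1778×64.4 + 0.1386×57.6 + 0.1149×32.2 + 0.1650×27.1 = 102.7045 per 1 000.

102.7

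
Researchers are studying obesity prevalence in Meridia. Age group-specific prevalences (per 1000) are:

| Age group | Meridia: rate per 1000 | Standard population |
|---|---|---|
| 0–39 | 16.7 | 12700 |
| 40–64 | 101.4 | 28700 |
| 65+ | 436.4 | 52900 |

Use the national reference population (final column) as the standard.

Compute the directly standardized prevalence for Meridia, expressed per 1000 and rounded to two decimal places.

Standard total = 94300; weights = 0.1347, 0.3043, 0.5610.
Standardized rate: 0.1347×16.7 + 0.3043×101.4 + 0.5610×436.4 = 277.9197 per 1000.

277.92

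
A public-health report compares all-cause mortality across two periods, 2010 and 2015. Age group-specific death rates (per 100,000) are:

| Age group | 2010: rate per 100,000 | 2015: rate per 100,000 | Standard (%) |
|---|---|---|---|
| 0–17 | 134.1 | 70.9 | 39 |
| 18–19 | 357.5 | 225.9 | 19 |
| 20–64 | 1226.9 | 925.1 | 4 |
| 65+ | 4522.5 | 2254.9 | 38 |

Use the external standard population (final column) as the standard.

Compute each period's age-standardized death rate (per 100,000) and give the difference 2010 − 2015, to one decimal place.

923.4

Standard weights: 0.39, 0.19, 0.04, 0.38.
2010: 0.3900×134.1 + 0.1900×357.5 + 0.0400×1226.9 + 0.3800×4522.5 = 1887.8500 per 100,000.
2015: 0.3900×70.9 + 0.1900×225.9 + 0.0400×925.1 + 0.3800×2254.9 = 964.4380 per 100,000.
Difference = 1887.8500 − 964.4380 = 923.4120.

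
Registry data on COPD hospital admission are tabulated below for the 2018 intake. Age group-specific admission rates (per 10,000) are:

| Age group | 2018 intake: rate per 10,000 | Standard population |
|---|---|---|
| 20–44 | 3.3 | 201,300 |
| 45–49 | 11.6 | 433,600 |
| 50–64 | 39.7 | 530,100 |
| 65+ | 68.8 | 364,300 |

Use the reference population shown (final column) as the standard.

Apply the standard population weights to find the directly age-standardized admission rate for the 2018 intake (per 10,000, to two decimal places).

Standard total = 1,529,300; weights = 0.1316, 0.2835, 0.3466, 0.2382.
Standardized rate: 0.1316×3.3 + 0.2835×11.6 + 0.3466×39.7 + 0.2382×68.8 = 33.8736 per 10,000.

33.87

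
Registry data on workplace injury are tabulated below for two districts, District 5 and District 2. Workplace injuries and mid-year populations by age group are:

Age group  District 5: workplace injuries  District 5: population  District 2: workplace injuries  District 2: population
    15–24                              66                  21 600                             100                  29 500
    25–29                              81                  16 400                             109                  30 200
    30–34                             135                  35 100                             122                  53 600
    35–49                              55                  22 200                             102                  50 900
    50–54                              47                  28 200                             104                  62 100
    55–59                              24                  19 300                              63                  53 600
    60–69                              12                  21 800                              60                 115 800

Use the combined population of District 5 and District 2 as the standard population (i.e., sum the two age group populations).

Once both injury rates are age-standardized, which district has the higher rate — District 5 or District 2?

Age-specific rates per 10 000 for District 5: 30.56, 49.39, 38.46, 24.77, 16.67, 12.44, 5.50.
For District 2: 33.90, 36.09, 22.76, 20.04, 16.75, 11.75, 5.18.
Combined standard total = 560 300; weights = 0.0912, 0.0832, 0.1583, 0.1305, 0.1612, 0.1301, 0.2456.
District 5: 0.0912×30.56 + 0.0832×49.39 + 0.1583×38.46 + 0.1305×24.77 + 0.1612×16.67 + 0.1301×12.44 + 0.2456×5.50 = 21.8713 per 10 000.
District 2: 0.0912×33.90 + 0.0832×36.09 + 0.1583×22.76 + 0.1305×20.04 + 0.1612×16.75 + 0.1301×11.75 + 0.2456×5.18 = 17.8119 per 10 000.

District 5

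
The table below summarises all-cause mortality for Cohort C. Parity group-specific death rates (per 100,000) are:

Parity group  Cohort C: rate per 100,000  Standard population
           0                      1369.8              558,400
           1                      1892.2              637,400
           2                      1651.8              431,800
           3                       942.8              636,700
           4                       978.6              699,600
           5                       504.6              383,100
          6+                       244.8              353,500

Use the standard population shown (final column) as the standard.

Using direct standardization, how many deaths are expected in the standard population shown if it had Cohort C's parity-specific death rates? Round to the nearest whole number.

42490

Expected deaths = Σ (standard pop × parity-specific rate ÷ 100,000)
= 558,400×1369.8/100,000 + 637,400×1892.2/100,000 + 431,800×1651.8/100,000 + 636,700×942.8/100,000 + 699,600×978.6/100,000 + 383,100×504.6/100,000 + 353,500×244.8/100,000
= 7648.96 + 12060.88 + 7132.47 + 6002.81 + 6846.29 + 1933.12 + 865.37 = 42489.90.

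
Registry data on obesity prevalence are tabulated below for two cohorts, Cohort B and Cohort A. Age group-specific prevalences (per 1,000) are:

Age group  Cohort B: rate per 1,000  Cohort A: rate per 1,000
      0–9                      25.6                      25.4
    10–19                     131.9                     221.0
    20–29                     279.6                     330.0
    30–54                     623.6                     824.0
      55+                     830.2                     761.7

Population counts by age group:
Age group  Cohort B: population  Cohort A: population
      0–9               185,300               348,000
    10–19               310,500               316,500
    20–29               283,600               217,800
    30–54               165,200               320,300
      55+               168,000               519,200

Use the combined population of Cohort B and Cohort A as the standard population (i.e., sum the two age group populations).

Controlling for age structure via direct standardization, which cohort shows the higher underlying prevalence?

Combined standard total = 2,834,400; weights = 0.1882, 0.2212, 0.1769, 0.1713, 0.2424.
Cohort B: 0.1882×25.6 + 0.2212×131.9 + 0.1769×279.6 + 0.1713×623.6 + 0.2424×830.2 = 391.5525 per 1,000.
Cohort A: 0.1882×25.4 + 0.2212×221.0 + 0.1769×330.0 + 0.1713×824.0 + 0.2424×761.7 = 437.8588 per 1,000.

Cohort A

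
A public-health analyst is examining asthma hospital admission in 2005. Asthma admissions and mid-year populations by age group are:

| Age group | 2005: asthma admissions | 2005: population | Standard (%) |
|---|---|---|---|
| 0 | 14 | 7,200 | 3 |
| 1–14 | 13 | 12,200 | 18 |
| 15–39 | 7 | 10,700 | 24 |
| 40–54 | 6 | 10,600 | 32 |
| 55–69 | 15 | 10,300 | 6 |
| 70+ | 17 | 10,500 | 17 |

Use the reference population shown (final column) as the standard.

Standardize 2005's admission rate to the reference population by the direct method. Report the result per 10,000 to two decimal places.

9.51

Age-specific rates per 10,000 for 2005: 19.44, 10.66, 6.54, 5.66, 14.56, 16.19.
Standard weights: 0.03, 0.18, 0.24, 0.32, 0.06, 0.17.
Standardized rate: 0.0300×19.44 + 0.1800×10.66 + 0.2400×6.54 + 0.3200×5.66 + 0.0600×14.56 + 0.1700×16.19 = 9.5089 per 10,000.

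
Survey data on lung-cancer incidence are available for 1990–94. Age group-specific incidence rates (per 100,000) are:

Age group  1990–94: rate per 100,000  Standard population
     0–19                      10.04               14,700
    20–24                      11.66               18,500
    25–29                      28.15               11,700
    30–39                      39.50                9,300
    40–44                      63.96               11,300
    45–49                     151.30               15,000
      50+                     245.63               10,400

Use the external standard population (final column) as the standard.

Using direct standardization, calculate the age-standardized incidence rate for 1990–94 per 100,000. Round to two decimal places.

Standard total = 90,900; weights = 0.1617, 0.2035, 0.1287, 0.1023, 0.1243, 0.1650, 0.1144.
Standardized rate: 0.1617×10.04 + 0.2035×11.66 + 0.1287×28.15 + 0.1023×39.50 + 0.1243×63.96 + 0.1650×151.30 + 0.1144×245.63 = 72.6821 per 100,000.

72.68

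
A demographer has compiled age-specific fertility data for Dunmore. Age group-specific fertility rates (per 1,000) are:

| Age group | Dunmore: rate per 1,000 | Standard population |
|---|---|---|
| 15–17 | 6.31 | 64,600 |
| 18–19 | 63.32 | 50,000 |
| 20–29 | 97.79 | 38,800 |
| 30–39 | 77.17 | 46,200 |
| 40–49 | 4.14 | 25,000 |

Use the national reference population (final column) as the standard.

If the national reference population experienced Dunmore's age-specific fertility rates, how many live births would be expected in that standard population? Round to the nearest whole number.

Expected live births = Σ (standard pop × age-specific rate ÷ 1,000)
= 64,600×6.31/1,000 + 50,000×63.32/1,000 + 38,800×97.79/1,000 + 46,200×77.17/1,000 + 25,000×4.14/1,000
= 407.63 + 3166.00 + 3794.25 + 3565.25 + 103.50 = 11036.63.

11037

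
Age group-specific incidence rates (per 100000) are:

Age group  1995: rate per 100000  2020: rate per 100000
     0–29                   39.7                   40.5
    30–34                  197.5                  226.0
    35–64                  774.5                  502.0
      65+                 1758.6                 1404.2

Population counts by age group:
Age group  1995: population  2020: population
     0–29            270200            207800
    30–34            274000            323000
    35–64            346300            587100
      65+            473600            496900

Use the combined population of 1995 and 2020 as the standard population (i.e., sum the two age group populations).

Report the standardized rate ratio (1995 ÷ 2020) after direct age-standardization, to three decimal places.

1.293

Combined standard total = 2978900; weights = 0.1605, 0.2004, 0.3133, 0.3258.
1995: 0.1605×39.7 + 0.2004×197.5 + 0.3133×774.5 + 0.3258×1758.6 = 861.5676 per 100000.
2020: 0.1605×40.5 + 0.2004×226.0 + 0.3133×502.0 + 0.3258×1404.2 = 666.5628 per 100000.
Ratio = 861.5676 ÷ 666.5628 = 1.29255.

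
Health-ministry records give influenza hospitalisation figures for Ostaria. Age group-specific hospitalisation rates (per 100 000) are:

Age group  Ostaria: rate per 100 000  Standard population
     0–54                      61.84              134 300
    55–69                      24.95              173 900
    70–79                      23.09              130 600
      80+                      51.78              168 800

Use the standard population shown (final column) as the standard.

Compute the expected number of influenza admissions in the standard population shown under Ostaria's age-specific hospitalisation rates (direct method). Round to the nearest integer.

244

Expected influenza admissions = Σ (standard pop × age-specific rate ÷ 100 000)
= 134 300×61.84/100 000 + 173 900×24.95/100 000 + 130 600×23.09/100 000 + 168 800×51.78/100 000
= 83.05 + 43.39 + 30.16 + 87.40 = 244.00.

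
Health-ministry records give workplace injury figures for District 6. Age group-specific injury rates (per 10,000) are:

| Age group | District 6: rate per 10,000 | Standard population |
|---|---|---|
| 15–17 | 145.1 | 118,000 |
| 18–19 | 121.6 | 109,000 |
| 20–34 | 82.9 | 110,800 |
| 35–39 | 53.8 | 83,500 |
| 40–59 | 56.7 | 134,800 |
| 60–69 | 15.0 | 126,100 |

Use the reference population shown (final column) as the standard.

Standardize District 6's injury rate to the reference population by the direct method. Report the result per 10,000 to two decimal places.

Standard total = 682,200; weights = 0.1730, 0.1598, 0.1624, 0.1224, 0.1976, 0.1848.
Standardized rate: 0.1730×145.1 + 0.1598×121.6 + 0.1624×82.9 + 0.1224×53.8 + 0.1976×56.7 + 0.1848×15.0 = 78.5524 per 10,000.

78.55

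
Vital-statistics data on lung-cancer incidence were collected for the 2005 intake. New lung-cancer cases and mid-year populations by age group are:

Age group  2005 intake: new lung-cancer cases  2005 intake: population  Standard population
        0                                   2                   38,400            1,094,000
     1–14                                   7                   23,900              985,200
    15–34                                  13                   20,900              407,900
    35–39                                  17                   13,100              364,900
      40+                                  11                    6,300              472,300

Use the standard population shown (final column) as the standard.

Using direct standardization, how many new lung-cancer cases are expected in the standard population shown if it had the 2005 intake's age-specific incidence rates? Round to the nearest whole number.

Age-specific rates per 100,000 for the 2005 intake: 5.21, 29.29, 62.20, 129.77, 174.60.
Expected new lung-cancer cases = Σ (standard pop × age-specific rate ÷ 100,000)
= 1,094,000×5.21/100,000 + 985,200×29.29/100,000 + 407,900×62.20/100,000 + 364,900×129.77/100,000 + 472,300×174.60/100,000
= 56.98 + 288.55 + 253.72 + 473.53 + 824.65 = 1897.43.

1897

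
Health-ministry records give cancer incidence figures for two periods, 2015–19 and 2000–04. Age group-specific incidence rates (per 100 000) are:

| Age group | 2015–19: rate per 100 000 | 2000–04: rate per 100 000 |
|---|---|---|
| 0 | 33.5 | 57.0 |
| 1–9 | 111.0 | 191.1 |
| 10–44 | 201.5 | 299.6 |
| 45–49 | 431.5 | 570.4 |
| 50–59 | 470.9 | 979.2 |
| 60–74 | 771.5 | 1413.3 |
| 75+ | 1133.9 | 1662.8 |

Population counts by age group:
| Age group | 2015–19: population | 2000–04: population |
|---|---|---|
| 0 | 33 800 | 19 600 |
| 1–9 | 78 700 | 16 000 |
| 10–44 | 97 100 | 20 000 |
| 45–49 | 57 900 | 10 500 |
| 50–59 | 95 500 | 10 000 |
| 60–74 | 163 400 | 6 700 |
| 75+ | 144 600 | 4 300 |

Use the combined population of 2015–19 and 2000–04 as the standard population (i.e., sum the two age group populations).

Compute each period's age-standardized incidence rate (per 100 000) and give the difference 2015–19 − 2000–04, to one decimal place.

-358.0

Combined standard total = 758 100; weights = 0.0704, 0.1249, 0.1545, 0.0902, 0.1392, 0.2244, 0.1964.
2015–19: 0.0704×33.5 + 0.1249×111.0 + 0.1545×201.5 + 0.0902×431.5 + 0.1392×470.9 + 0.2244×771.5 + 0.1964×1133.9 = 547.6331 per 100 000.
2000–04: 0.0704×57.0 + 0.1249×191.1 + 0.1545×299.6 + 0.0902×570.4 + 0.1392×979.2 + 0.2244×1413.3 + 0.1964×1662.8 = 905.6039 per 100 000.
Difference = 547.6331 − 905.6039 = -357.9708.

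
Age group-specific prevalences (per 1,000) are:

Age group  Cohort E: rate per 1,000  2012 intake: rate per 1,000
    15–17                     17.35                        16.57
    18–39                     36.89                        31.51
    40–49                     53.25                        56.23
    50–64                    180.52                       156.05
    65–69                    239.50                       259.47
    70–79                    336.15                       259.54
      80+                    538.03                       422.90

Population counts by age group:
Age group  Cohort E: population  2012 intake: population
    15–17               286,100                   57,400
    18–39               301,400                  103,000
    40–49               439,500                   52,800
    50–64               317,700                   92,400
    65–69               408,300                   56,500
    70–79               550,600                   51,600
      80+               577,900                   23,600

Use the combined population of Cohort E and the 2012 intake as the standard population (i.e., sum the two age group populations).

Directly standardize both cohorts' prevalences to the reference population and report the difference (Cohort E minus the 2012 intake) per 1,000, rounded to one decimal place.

35.3

Combined standard total = 3,318,800; weights = 0.1035, 0.1219, 0.1483, 0.1236, 0.1401, 0.1815, 0.1812.
Cohort E: 0.1035×17.35 + 0.1219×36.89 + 0.1483×53.25 + 0.1236×180.52 + 0.1401×239.50 + 0.1815×336.15 + 0.1812×538.03 = 228.5460 per 1,000.
The 2012 intake: 0.1035×16.57 + 0.1219×31.51 + 0.1483×56.23 + 0.1236×156.05 + 0.1401×259.47 + 0.1815×259.54 + 0.1812×422.90 = 193.2577 per 1,000.
Difference = 228.5460 − 193.2577 = 35.2883.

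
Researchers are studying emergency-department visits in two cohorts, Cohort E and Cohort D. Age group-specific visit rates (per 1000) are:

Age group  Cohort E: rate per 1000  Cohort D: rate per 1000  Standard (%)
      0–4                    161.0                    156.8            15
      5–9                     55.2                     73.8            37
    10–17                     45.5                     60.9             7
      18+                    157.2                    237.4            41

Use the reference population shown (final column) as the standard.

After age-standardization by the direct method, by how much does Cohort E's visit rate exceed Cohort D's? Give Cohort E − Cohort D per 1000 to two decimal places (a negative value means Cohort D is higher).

Standard weights: 0.15, 0.37, 0.07, 0.41.
Cohort E: 0.1500×161.0 + 0.3700×55.2 + 0.0700×45.5 + 0.4100×157.2 = 112.2110 per 1000.
Cohort D: 0.1500×156.8 + 0.3700×73.8 + 0.0700×60.9 + 0.4100×237.4 = 152.4230 per 1000.
Difference = 112.2110 − 152.4230 = -40.2120.

-40.21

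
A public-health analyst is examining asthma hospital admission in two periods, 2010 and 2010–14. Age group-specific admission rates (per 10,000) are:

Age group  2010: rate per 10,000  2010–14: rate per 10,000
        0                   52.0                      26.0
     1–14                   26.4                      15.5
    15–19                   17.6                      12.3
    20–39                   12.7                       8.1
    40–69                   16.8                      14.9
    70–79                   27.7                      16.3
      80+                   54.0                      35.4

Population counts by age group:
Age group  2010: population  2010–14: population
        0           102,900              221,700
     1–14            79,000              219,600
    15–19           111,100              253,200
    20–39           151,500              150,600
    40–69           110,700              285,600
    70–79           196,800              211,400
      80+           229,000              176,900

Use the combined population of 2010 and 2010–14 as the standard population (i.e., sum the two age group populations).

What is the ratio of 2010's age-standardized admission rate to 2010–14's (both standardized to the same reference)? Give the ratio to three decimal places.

Combined standard total = 2,500,000; weights = 0.1298, 0.1194, 0.1457, 0.1208, 0.1585, 0.1633, 0.1624.
2010: 0.1298×52.0 + 0.1194×26.4 + 0.1457×17.6 + 0.1208×12.7 + 0.1585×16.8 + 0.1633×27.7 + 0.1624×54.0 = 29.9577 per 10,000.
2010–14: 0.1298×26.0 + 0.1194×15.5 + 0.1457×12.3 + 0.1208×8.1 + 0.1585×14.9 + 0.1633×16.3 + 0.1624×35.4 = 18.7693 per 10,000.
Ratio = 29.9577 ÷ 18.7693 = 1.59610.

1.596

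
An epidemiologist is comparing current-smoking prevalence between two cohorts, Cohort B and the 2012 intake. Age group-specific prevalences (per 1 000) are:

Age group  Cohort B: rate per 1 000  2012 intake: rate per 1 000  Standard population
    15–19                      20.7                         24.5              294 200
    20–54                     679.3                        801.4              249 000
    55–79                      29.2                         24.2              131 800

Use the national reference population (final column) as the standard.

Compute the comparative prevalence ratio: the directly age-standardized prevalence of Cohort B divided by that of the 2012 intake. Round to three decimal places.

Standard total = 675 000; weights = 0.4359, 0.3689, 0.1953.
Cohort B: 0.4359×20.7 + 0.3689×679.3 + 0.1953×29.2 = 265.3099 per 1 000.
The 2012 intake: 0.4359×24.5 + 0.3689×801.4 + 0.1953×24.2 = 311.0312 per 1 000.
Ratio = 265.3099 ÷ 311.0312 = 0.85300.

0.853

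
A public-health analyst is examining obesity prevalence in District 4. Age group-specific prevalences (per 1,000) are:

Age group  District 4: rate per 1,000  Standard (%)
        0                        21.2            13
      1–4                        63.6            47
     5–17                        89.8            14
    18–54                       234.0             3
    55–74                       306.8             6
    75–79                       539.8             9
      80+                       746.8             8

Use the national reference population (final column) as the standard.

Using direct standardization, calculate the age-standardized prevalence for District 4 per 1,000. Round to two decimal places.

Standard weights: 0.13, 0.47, 0.14, 0.03, 0.06, 0.09, 0.08.
Standardized rate: 0.1300×21.2 + 0.4700×63.6 + 0.1400×89.8 + 0.0300×234.0 + 0.0600×306.8 + 0.0900×539.8 + 0.0800×746.8 = 178.9740 per 1,000.

178.97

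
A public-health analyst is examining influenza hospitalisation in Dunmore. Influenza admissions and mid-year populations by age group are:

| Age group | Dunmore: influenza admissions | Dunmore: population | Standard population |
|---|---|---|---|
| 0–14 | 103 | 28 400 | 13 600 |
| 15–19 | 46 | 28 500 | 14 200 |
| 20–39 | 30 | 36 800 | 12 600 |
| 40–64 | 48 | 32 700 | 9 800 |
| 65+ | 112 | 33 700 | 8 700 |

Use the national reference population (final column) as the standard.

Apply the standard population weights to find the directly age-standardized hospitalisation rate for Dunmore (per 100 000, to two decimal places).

213.61

Age-specific rates per 100 000 for Dunmore: 362.68, 161.40, 81.52, 146.79, 332.34.
Standard total = 58 900; weights = 0.2309, 0.2411, 0.2139, 0.1664, 0.1477.
Standardized rate: 0.2309×362.68 + 0.2411×161.40 + 0.2139×81.52 + 0.1664×146.79 + 0.1477×332.34 = 213.6065 per 100 000.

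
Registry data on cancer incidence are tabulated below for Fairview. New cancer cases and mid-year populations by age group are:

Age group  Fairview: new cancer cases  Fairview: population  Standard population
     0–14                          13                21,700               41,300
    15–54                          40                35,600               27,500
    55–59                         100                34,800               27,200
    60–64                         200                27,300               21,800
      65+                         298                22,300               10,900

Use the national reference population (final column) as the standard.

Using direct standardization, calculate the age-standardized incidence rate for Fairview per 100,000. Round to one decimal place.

Age-specific rates per 100,000 for Fairview: 59.91, 112.36, 287.36, 732.60, 1336.32.
Standard total = 128,700; weights = 0.3209, 0.2137, 0.2113, 0.1694, 0.0847.
Standardized rate: 0.3209×59.91 + 0.2137×112.36 + 0.2113×287.36 + 0.1694×732.60 + 0.0847×1336.32 = 341.2338 per 100,000.

341.2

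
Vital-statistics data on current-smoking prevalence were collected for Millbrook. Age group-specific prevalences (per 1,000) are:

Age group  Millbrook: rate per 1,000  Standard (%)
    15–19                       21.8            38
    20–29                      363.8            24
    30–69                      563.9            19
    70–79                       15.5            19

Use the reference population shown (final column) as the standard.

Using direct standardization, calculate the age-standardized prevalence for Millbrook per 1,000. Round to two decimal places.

205.68

Standard weights: 0.38, 0.24, 0.19, 0.19.
Standardized rate: 0.3800×21.8 + 0.2400×363.8 + 0.1900×563.9 + 0.1900×15.5 = 205.6820 per 1,000.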